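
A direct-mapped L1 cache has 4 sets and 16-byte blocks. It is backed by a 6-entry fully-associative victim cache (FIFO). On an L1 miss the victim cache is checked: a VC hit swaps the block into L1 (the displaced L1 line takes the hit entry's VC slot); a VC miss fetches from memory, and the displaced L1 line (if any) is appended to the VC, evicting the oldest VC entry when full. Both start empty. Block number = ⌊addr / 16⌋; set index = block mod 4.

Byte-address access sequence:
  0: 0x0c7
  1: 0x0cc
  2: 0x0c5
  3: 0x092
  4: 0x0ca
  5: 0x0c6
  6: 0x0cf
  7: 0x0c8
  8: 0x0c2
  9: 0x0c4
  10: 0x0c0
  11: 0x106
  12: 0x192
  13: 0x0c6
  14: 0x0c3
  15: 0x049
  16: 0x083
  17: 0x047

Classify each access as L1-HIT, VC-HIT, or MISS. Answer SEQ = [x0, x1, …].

SEQ = [MISS, L1-HIT, L1-HIT, MISS, L1-HIT, L1-HIT, L1-HIT, L1-HIT, L1-HIT, L1-HIT, L1-HIT, MISS, MISS, VC-HIT, L1-HIT, MISS, MISS, VC-HIT]

0: 0xc7 (blk 12, set 0) → MISS  vc=[]
1: 0xcc (blk 12, set 0) → L1-HIT  vc=[]
2: 0xc5 (blk 12, set 0) → L1-HIT  vc=[]
3: 0x92 (blk 9, set 1) → MISS  vc=[]
4: 0xca (blk 12, set 0) → L1-HIT  vc=[]
5: 0xc6 (blk 12, set 0) → L1-HIT  vc=[]
6: 0xcf (blk 12, set 0) → L1-HIT  vc=[]
7: 0xc8 (blk 12, set 0) → L1-HIT  vc=[]
8: 0xc2 (blk 12, set 0) → L1-HIT  vc=[]
9: 0xc4 (blk 12, set 0) → L1-HIT  vc=[]
10: 0xc0 (blk 12, set 0) → L1-HIT  vc=[]
11: 0x106 (blk 16, set 0) → MISS  vc=[12]
12: 0x192 (blk 25, set 1) → MISS  vc=[12, 9]
13: 0xc6 (blk 12, set 0) → VC-HIT  vc=[16, 9]
14: 0xc3 (blk 12, set 0) → L1-HIT  vc=[16, 9]
15: 0x49 (blk 4, set 0) → MISS  vc=[16, 9, 12]
16: 0x83 (blk 8, set 0) → MISS  vc=[16, 9, 12, 4]
17: 0x47 (blk 4, set 0) → VC-HIT  vc=[16, 9, 12, 8]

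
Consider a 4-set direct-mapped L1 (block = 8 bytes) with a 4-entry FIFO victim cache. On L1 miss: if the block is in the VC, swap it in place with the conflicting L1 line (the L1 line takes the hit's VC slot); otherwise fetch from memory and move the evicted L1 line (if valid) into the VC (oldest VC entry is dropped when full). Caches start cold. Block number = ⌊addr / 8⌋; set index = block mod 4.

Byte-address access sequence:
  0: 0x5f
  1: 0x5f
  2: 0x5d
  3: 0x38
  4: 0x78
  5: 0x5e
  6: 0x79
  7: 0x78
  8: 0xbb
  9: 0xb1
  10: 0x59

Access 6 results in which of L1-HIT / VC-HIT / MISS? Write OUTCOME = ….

#0 0x5f→b11/s3 MISS; vc=[]
#1 0x5f→b11/s3 L1-HIT; vc=[]
#2 0x5d→b11/s3 L1-HIT; vc=[]
#3 0x38→b7/s3 MISS; vc=[11]
#4 0x78→b15/s3 MISS; vc=[11,7]
#5 0x5e→b11/s3 VC-HIT; vc=[15,7]
#6 0x79→b15/s3 VC-HIT; vc=[11,7]
#7 0x78→b15/s3 L1-HIT; vc=[11,7]
#8 0xbb→b23/s3 MISS; vc=[11,7,15]
#9 0xb1→b22/s2 MISS; vc=[11,7,15]
#10 0x59→b11/s3 VC-HIT; vc=[23,7,15]

OUTCOME = VC-HIT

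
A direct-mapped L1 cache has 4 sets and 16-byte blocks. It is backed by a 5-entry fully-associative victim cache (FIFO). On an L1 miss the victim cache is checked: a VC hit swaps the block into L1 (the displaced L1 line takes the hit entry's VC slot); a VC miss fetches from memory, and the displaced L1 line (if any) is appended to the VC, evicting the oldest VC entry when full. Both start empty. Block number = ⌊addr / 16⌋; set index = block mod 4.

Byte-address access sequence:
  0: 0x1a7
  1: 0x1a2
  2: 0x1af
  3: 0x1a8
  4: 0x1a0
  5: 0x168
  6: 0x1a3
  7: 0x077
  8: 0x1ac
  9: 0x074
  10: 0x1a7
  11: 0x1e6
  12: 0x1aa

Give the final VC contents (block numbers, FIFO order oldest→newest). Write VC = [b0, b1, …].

VC = [22, 30]

#0 0x1a7→b26/s2 MISS; vc=[]
#1 0x1a2→b26/s2 L1-HIT; vc=[]
#2 0x1af→b26/s2 L1-HIT; vc=[]
#3 0x1a8→b26/s2 L1-HIT; vc=[]
#4 0x1a0→b26/s2 L1-HIT; vc=[]
#5 0x168→b22/s2 MISS; vc=[26]
#6 0x1a3→b26/s2 VC-HIT; vc=[22]
#7 0x77→b7/s3 MISS; vc=[22]
#8 0x1ac→b26/s2 L1-HIT; vc=[22]
#9 0x74→b7/s3 L1-HIT; vc=[22]
#10 0x1a7→b26/s2 L1-HIT; vc=[22]
#11 0x1e6→b30/s2 MISS; vc=[22,26]
#12 0x1aa→b26/s2 VC-HIT; vc=[22,30]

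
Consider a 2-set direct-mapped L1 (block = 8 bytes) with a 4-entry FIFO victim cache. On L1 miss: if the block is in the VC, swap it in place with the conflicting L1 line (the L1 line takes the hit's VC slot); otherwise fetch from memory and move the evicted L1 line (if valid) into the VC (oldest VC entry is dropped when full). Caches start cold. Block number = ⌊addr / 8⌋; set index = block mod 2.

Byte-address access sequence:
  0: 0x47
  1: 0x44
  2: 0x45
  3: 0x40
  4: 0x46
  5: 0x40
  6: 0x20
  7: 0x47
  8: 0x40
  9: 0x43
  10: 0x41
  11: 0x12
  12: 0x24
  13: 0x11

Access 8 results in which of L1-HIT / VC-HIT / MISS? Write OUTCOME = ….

OUTCOME = L1-HIT

  [0] addr=0x47 blk=8 s=0: MISS | VC []
  [1] addr=0x44 blk=8 s=0: L1-HIT | VC []
  [2] addr=0x45 blk=8 s=0: L1-HIT | VC []
  [3] addr=0x40 blk=8 s=0: L1-HIT | VC []
  [4] addr=0x46 blk=8 s=0: L1-HIT | VC []
  [5] addr=0x40 blk=8 s=0: L1-HIT | VC []
  [6] addr=0x20 blk=4 s=0: MISS | VC [8]
  [7] addr=0x47 blk=8 s=0: VC-HIT | VC [4]
  [8] addr=0x40 blk=8 s=0: L1-HIT | VC [4]
  [9] addr=0x43 blk=8 s=0: L1-HIT | VC [4]
  [10] addr=0x41 blk=8 s=0: L1-HIT | VC [4]
  [11] addr=0x12 blk=2 s=0: MISS | VC [4, 8]
  [12] addr=0x24 blk=4 s=0: VC-HIT | VC [2, 8]
  [13] addr=0x11 blk=2 s=0: VC-HIT | VC [4, 8]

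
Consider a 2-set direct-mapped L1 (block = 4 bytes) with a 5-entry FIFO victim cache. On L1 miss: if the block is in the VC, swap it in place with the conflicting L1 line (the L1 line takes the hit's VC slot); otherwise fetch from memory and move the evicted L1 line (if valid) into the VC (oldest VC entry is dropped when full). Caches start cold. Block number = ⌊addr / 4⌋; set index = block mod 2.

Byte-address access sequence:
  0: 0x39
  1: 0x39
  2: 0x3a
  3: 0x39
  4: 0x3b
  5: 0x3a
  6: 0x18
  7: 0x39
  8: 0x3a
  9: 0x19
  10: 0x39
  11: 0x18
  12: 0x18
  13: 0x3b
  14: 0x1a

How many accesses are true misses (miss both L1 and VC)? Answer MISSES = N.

MISSES = 2

0: 0x39 (blk 14, set 0) → MISS  vc=[]
1: 0x39 (blk 14, set 0) → L1-HIT  vc=[]
2: 0x3a (blk 14, set 0) → L1-HIT  vc=[]
3: 0x39 (blk 14, set 0) → L1-HIT  vc=[]
4: 0x3b (blk 14, set 0) → L1-HIT  vc=[]
5: 0x3a (blk 14, set 0) → L1-HIT  vc=[]
6: 0x18 (blk 6, set 0) → MISS  vc=[14]
7: 0x39 (blk 14, set 0) → VC-HIT  vc=[6]
8: 0x3a (blk 14, set 0) → L1-HIT  vc=[6]
9: 0x19 (blk 6, set 0) → VC-HIT  vc=[14]
10: 0x39 (blk 14, set 0) → VC-HIT  vc=[6]
11: 0x18 (blk 6, set 0) → VC-HIT  vc=[14]
12: 0x18 (blk 6, set 0) → L1-HIT  vc=[14]
13: 0x3b (blk 14, set 0) → VC-HIT  vc=[6]
14: 0x1a (blk 6, set 0) → VC-HIT  vc=[14]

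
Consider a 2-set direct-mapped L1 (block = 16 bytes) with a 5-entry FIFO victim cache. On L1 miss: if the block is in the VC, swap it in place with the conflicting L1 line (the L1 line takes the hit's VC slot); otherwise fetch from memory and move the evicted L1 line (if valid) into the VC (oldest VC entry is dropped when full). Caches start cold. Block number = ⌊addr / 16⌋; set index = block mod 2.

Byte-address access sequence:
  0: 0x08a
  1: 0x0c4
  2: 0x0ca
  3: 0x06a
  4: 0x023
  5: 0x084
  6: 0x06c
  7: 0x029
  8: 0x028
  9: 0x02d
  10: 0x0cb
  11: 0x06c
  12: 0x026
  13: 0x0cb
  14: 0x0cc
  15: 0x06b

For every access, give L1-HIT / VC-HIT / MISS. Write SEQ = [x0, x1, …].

  [0] addr=0x8a blk=8 s=0: MISS | VC []
  [1] addr=0xc4 blk=12 s=0: MISS | VC [8]
  [2] addr=0xca blk=12 s=0: L1-HIT | VC [8]
  [3] addr=0x6a blk=6 s=0: MISS | VC [8, 12]
  [4] addr=0x23 blk=2 s=0: MISS | VC [8, 12, 6]
  [5] addr=0x84 blk=8 s=0: VC-HIT | VC [2, 12, 6]
  [6] addr=0x6c blk=6 s=0: VC-HIT | VC [2, 12, 8]
  [7] addr=0x29 blk=2 s=0: VC-HIT | VC [6, 12, 8]
  [8] addr=0x28 blk=2 s=0: L1-HIT | VC [6, 12, 8]
  [9] addr=0x2d blk=2 s=0: L1-HIT | VC [6, 12, 8]
  [10] addr=0xcb blk=12 s=0: VC-HIT | VC [6, 2, 8]
  [11] addr=0x6c blk=6 s=0: VC-HIT | VC [12, 2, 8]
  [12] addr=0x26 blk=2 s=0: VC-HIT | VC [12, 6, 8]
  [13] addr=0xcb blk=12 s=0: VC-HIT | VC [2, 6, 8]
  [14] addr=0xcc blk=12 s=0: L1-HIT | VC [2, 6, 8]
  [15] addr=0x6b blk=6 s=0: VC-HIT | VC [2, 12, 8]

SEQ = [MISS, MISS, L1-HIT, MISS, MISS, VC-HIT, VC-HIT, VC-HIT, L1-HIT, L1-HIT, VC-HIT, VC-HIT, VC-HIT, VC-HIT, L1-HIT, VC-HIT]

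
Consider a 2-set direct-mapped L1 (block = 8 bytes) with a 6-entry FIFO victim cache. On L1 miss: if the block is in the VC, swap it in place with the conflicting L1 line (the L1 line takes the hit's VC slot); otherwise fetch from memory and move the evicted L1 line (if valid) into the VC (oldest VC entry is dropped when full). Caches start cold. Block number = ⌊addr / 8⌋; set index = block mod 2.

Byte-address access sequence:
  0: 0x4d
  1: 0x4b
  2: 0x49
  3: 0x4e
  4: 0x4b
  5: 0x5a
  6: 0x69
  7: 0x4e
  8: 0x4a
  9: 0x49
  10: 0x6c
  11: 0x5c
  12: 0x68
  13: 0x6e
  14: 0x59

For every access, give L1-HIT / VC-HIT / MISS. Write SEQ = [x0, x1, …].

SEQ = [MISS, L1-HIT, L1-HIT, L1-HIT, L1-HIT, MISS, MISS, VC-HIT, L1-HIT, L1-HIT, VC-HIT, VC-HIT, VC-HIT, L1-HIT, VC-HIT]

  [0] addr=0x4d blk=9 s=1: MISS | VC []
  [1] addr=0x4b blk=9 s=1: L1-HIT | VC []
  [2] addr=0x49 blk=9 s=1: L1-HIT | VC []
  [3] addr=0x4e blk=9 s=1: L1-HIT | VC []
  [4] addr=0x4b blk=9 s=1: L1-HIT | VC []
  [5] addr=0x5a blk=11 s=1: MISS | VC [9]
  [6] addr=0x69 blk=13 s=1: MISS | VC [9, 11]
  [7] addr=0x4e blk=9 s=1: VC-HIT | VC [13, 11]
  [8] addr=0x4a blk=9 s=1: L1-HIT | VC [13, 11]
  [9] addr=0x49 blk=9 s=1: L1-HIT | VC [13, 11]
  [10] addr=0x6c blk=13 s=1: VC-HIT | VC [9, 11]
  [11] addr=0x5c blk=11 s=1: VC-HIT | VC [9, 13]
  [12] addr=0x68 blk=13 s=1: VC-HIT | VC [9, 11]
  [13] addr=0x6e blk=13 s=1: L1-HIT | VC [9, 11]
  [14] addr=0x59 blk=11 s=1: VC-HIT | VC [9, 13]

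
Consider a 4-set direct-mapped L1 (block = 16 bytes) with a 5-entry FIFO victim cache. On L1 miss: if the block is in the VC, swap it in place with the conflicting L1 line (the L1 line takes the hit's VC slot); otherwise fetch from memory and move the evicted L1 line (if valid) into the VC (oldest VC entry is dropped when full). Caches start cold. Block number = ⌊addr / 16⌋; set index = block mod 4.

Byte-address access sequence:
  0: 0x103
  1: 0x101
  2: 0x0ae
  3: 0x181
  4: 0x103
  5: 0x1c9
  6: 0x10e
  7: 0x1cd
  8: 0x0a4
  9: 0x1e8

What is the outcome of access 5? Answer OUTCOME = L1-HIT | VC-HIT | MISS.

OUTCOME = MISS

  [0] addr=0x103 blk=16 s=0: MISS | VC []
  [1] addr=0x101 blk=16 s=0: L1-HIT | VC []
  [2] addr=0xae blk=10 s=2: MISS | VC []
  [3] addr=0x181 blk=24 s=0: MISS | VC [16]
  [4] addr=0x103 blk=16 s=0: VC-HIT | VC [24]
  [5] addr=0x1c9 blk=28 s=0: MISS | VC [24, 16]
  [6] addr=0x10e blk=16 s=0: VC-HIT | VC [24, 28]
  [7] addr=0x1cd blk=28 s=0: VC-HIT | VC [24, 16]
  [8] addr=0xa4 blk=10 s=2: L1-HIT | VC [24, 16]
  [9] addr=0x1e8 blk=30 s=2: MISS | VC [24, 16, 10]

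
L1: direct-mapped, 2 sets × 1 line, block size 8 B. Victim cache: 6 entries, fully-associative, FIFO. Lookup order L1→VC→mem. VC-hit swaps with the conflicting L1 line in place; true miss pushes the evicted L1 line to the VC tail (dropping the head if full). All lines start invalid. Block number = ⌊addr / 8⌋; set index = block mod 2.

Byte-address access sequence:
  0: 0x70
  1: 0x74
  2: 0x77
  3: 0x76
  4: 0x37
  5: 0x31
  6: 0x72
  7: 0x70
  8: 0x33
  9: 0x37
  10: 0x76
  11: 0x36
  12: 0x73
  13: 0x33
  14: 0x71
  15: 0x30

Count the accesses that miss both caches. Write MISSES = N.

#0 0x70→b14/s0 MISS; vc=[]
#1 0x74→b14/s0 L1-HIT; vc=[]
#2 0x77→b14/s0 L1-HIT; vc=[]
#3 0x76→b14/s0 L1-HIT; vc=[]
#4 0x37→b6/s0 MISS; vc=[14]
#5 0x31→b6/s0 L1-HIT; vc=[14]
#6 0x72→b14/s0 VC-HIT; vc=[6]
#7 0x70→b14/s0 L1-HIT; vc=[6]
#8 0x33→b6/s0 VC-HIT; vc=[14]
#9 0x37→b6/s0 L1-HIT; vc=[14]
#10 0x76→b14/s0 VC-HIT; vc=[6]
#11 0x36→b6/s0 VC-HIT; vc=[14]
#12 0x73→b14/s0 VC-HIT; vc=[6]
#13 0x33→b6/s0 VC-HIT; vc=[14]
#14 0x71→b14/s0 VC-HIT; vc=[6]
#15 0x30→b6/s0 VC-HIT; vc=[14]

MISSES = 2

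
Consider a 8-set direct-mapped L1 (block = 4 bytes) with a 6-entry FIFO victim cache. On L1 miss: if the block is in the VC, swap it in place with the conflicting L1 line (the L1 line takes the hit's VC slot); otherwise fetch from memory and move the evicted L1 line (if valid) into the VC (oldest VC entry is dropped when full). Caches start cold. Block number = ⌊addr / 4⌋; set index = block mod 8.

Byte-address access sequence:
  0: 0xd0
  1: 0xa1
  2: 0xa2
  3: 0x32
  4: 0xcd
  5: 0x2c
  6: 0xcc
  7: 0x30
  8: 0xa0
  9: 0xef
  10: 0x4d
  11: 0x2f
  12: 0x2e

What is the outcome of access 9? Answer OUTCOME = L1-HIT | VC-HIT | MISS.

OUTCOME = MISS

0: 0xd0 (blk 52, set 4) → MISS  vc=[]
1: 0xa1 (blk 40, set 0) → MISS  vc=[]
2: 0xa2 (blk 40, set 0) → L1-HIT  vc=[]
3: 0x32 (blk 12, set 4) → MISS  vc=[52]
4: 0xcd (blk 51, set 3) → MISS  vc=[52]
5: 0x2c (blk 11, set 3) → MISS  vc=[52, 51]
6: 0xcc (blk 51, set 3) → VC-HIT  vc=[52, 11]
7: 0x30 (blk 12, set 4) → L1-HIT  vc=[52, 11]
8: 0xa0 (blk 40, set 0) → L1-HIT  vc=[52, 11]
9: 0xef (blk 59, set 3) → MISS  vc=[52, 11, 51]
10: 0x4d (blk 19, set 3) → MISS  vc=[52, 11, 51, 59]
11: 0x2f (blk 11, set 3) → VC-HIT  vc=[52, 19, 51, 59]
12: 0x2e (blk 11, set 3) → L1-HIT  vc=[52, 19, 51, 59]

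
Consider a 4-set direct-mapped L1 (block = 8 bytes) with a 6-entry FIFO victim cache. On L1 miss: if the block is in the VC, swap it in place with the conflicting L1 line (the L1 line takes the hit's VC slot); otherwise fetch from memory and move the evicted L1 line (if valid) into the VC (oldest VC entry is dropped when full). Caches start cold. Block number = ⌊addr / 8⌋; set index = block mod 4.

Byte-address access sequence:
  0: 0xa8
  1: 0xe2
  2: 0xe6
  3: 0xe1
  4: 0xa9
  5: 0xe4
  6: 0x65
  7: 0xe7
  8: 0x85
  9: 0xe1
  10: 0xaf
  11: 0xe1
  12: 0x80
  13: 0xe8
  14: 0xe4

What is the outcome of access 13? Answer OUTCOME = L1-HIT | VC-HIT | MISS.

OUTCOME = MISS

0: 0xa8 (blk 21, set 1) → MISS  vc=[]
1: 0xe2 (blk 28, set 0) → MISS  vc=[]
2: 0xe6 (blk 28, set 0) → L1-HIT  vc=[]
3: 0xe1 (blk 28, set 0) → L1-HIT  vc=[]
4: 0xa9 (blk 21, set 1) → L1-HIT  vc=[]
5: 0xe4 (blk 28, set 0) → L1-HIT  vc=[]
6: 0x65 (blk 12, set 0) → MISS  vc=[28]
7: 0xe7 (blk 28, set 0) → VC-HIT  vc=[12]
8: 0x85 (blk 16, set 0) → MISS  vc=[12, 28]
9: 0xe1 (blk 28, set 0) → VC-HIT  vc=[12, 16]
10: 0xaf (blk 21, set 1) → L1-HIT  vc=[12, 16]
11: 0xe1 (blk 28, set 0) → L1-HIT  vc=[12, 16]
12: 0x80 (blk 16, set 0) → VC-HIT  vc=[12, 28]
13: 0xe8 (blk 29, set 1) → MISS  vc=[12, 28, 21]
14: 0xe4 (blk 28, set 0) → VC-HIT  vc=[12, 16, 21]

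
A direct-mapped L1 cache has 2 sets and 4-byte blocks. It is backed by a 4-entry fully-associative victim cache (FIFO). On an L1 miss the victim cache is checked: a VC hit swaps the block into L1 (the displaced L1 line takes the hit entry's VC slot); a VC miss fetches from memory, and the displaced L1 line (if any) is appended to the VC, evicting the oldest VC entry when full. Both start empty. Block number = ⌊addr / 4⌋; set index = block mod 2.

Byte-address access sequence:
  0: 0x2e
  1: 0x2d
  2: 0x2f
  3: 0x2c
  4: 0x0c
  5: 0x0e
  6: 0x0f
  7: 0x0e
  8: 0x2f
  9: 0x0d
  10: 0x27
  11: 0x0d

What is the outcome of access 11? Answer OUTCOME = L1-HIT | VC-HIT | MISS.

  [0] addr=0x2e blk=11 s=1: MISS | VC []
  [1] addr=0x2d blk=11 s=1: L1-HIT | VC []
  [2] addr=0x2f blk=11 s=1: L1-HIT | VC []
  [3] addr=0x2c blk=11 s=1: L1-HIT | VC []
  [4] addr=0xc blk=3 s=1: MISS | VC [11]
  [5] addr=0xe blk=3 s=1: L1-HIT | VC [11]
  [6] addr=0xf blk=3 s=1: L1-HIT | VC [11]
  [7] addr=0xe blk=3 s=1: L1-HIT | VC [11]
  [8] addr=0x2f blk=11 s=1: VC-HIT | VC [3]
  [9] addr=0xd blk=3 s=1: VC-HIT | VC [11]
  [10] addr=0x27 blk=9 s=1: MISS | VC [11, 3]
  [11] addr=0xd blk=3 s=1: VC-HIT | VC [11, 9]

OUTCOME = VC-HIT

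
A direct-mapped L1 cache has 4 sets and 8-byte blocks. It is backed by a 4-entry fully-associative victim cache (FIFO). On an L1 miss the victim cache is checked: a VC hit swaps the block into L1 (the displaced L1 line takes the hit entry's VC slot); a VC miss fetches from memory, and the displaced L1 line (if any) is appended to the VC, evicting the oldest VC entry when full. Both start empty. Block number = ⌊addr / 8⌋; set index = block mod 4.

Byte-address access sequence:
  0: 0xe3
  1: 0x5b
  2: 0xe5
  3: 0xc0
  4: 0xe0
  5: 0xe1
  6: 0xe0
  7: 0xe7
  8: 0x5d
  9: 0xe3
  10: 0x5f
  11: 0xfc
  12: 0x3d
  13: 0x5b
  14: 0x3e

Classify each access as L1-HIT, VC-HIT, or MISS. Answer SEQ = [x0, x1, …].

#0 0xe3→b28/s0 MISS; vc=[]
#1 0x5b→b11/s3 MISS; vc=[]
#2 0xe5→b28/s0 L1-HIT; vc=[]
#3 0xc0→b24/s0 MISS; vc=[28]
#4 0xe0→b28/s0 VC-HIT; vc=[24]
#5 0xe1→b28/s0 L1-HIT; vc=[24]
#6 0xe0→b28/s0 L1-HIT; vc=[24]
#7 0xe7→b28/s0 L1-HIT; vc=[24]
#8 0x5d→b11/s3 L1-HIT; vc=[24]
#9 0xe3→b28/s0 L1-HIT; vc=[24]
#10 0x5f→b11/s3 L1-HIT; vc=[24]
#11 0xfc→b31/s3 MISS; vc=[24,11]
#12 0x3d→b7/s3 MISS; vc=[24,11,31]
#13 0x5b→b11/s3 VC-HIT; vc=[24,7,31]
#14 0x3e→b7/s3 VC-HIT; vc=[24,11,31]

SEQ = [MISS, MISS, L1-HIT, MISS, VC-HIT, L1-HIT, L1-HIT, L1-HIT, L1-HIT, L1-HIT, L1-HIT, MISS, MISS, VC-HIT, VC-HIT]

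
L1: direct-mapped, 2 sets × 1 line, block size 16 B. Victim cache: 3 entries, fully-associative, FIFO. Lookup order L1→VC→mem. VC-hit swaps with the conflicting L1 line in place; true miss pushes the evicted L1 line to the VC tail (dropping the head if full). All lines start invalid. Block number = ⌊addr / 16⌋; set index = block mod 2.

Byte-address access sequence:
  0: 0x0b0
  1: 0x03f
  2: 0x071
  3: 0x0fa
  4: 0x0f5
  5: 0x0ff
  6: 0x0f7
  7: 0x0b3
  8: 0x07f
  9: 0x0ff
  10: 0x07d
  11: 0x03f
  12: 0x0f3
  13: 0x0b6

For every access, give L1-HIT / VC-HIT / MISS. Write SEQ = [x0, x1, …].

SEQ = [MISS, MISS, MISS, MISS, L1-HIT, L1-HIT, L1-HIT, VC-HIT, VC-HIT, VC-HIT, VC-HIT, VC-HIT, VC-HIT, VC-HIT]

#0 0xb0→b11/s1 MISS; vc=[]
#1 0x3f→b3/s1 MISS; vc=[11]
#2 0x71→b7/s1 MISS; vc=[11,3]
#3 0xfa→b15/s1 MISS; vc=[11,3,7]
#4 0xf5→b15/s1 L1-HIT; vc=[11,3,7]
#5 0xff→b15/s1 L1-HIT; vc=[11,3,7]
#6 0xf7→b15/s1 L1-HIT; vc=[11,3,7]
#7 0xb3→b11/s1 VC-HIT; vc=[15,3,7]
#8 0x7f→b7/s1 VC-HIT; vc=[15,3,11]
#9 0xff→b15/s1 VC-HIT; vc=[7,3,11]
#10 0x7d→b7/s1 VC-HIT; vc=[15,3,11]
#11 0x3f→b3/s1 VC-HIT; vc=[15,7,11]
#12 0xf3→b15/s1 VC-HIT; vc=[3,7,11]
#13 0xb6→b11/s1 VC-HIT; vc=[3,7,15]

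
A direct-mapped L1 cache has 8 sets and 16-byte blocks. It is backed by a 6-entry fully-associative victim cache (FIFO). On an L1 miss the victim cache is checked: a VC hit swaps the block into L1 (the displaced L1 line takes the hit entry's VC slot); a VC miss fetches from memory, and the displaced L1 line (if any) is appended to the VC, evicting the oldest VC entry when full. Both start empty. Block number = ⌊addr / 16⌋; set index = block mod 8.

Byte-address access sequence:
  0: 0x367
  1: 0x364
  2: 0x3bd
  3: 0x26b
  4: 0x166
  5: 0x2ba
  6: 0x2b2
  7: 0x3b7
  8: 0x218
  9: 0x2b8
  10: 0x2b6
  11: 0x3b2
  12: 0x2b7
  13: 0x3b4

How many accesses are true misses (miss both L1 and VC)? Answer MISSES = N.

MISSES = 6

0: 0x367 (blk 54, set 6) → MISS  vc=[]
1: 0x364 (blk 54, set 6) → L1-HIT  vc=[]
2: 0x3bd (blk 59, set 3) → MISS  vc=[]
3: 0x26b (blk 38, set 6) → MISS  vc=[54]
4: 0x166 (blk 22, set 6) → MISS  vc=[54, 38]
5: 0x2ba (blk 43, set 3) → MISS  vc=[54, 38, 59]
6: 0x2b2 (blk 43, set 3) → L1-HIT  vc=[54, 38, 59]
7: 0x3b7 (blk 59, set 3) → VC-HIT  vc=[54, 38, 43]
8: 0x218 (blk 33, set 1) → MISS  vc=[54, 38, 43]
9: 0x2b8 (blk 43, set 3) → VC-HIT  vc=[54, 38, 59]
10: 0x2b6 (blk 43, set 3) → L1-HIT  vc=[54, 38, 59]
11: 0x3b2 (blk 59, set 3) → VC-HIT  vc=[54, 38, 43]
12: 0x2b7 (blk 43, set 3) → VC-HIT  vc=[54, 38, 59]
13: 0x3b4 (blk 59, set 3) → VC-HIT  vc=[54, 38, 43]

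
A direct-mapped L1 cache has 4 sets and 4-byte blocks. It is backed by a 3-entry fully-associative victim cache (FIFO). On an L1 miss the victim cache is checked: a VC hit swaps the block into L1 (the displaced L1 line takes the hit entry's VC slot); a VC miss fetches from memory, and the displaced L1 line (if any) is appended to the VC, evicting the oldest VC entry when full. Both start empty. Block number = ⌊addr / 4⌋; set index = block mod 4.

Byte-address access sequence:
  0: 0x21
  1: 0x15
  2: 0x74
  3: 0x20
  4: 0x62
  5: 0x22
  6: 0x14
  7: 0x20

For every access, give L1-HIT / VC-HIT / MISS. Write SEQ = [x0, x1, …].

SEQ = [MISS, MISS, MISS, L1-HIT, MISS, VC-HIT, VC-HIT, L1-HIT]

0: 0x21 (blk 8, set 0) → MISS  vc=[]
1: 0x15 (blk 5, set 1) → MISS  vc=[]
2: 0x74 (blk 29, set 1) → MISS  vc=[5]
3: 0x20 (blk 8, set 0) → L1-HIT  vc=[5]
4: 0x62 (blk 24, set 0) → MISS  vc=[5, 8]
5: 0x22 (blk 8, set 0) → VC-HIT  vc=[5, 24]
6: 0x14 (blk 5, set 1) → VC-HIT  vc=[29, 24]
7: 0x20 (blk 8, set 0) → L1-HIT  vc=[29, 24]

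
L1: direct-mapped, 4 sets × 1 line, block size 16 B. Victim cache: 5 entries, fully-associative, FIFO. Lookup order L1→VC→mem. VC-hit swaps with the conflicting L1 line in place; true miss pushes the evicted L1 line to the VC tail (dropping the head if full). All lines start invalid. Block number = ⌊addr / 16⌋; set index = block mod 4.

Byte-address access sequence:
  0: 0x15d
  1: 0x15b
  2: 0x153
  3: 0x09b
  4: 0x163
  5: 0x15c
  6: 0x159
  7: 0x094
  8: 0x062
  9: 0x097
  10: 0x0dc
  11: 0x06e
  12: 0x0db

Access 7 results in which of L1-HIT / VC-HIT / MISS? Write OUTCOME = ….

OUTCOME = VC-HIT

  [0] addr=0x15d blk=21 s=1: MISS | VC []
  [1] addr=0x15b blk=21 s=1: L1-HIT | VC []
  [2] addr=0x153 blk=21 s=1: L1-HIT | VC []
  [3] addr=0x9b blk=9 s=1: MISS | VC [21]
  [4] addr=0x163 blk=22 s=2: MISS | VC [21]
  [5] addr=0x15c blk=21 s=1: VC-HIT | VC [9]
  [6] addr=0x159 blk=21 s=1: L1-HIT | VC [9]
  [7] addr=0x94 blk=9 s=1: VC-HIT | VC [21]
  [8] addr=0x62 blk=6 s=2: MISS | VC [21, 22]
  [9] addr=0x97 blk=9 s=1: L1-HIT | VC [21, 22]
  [10] addr=0xdc blk=13 s=1: MISS | VC [21, 22, 9]
  [11] addr=0x6e blk=6 s=2: L1-HIT | VC [21, 22, 9]
  [12] addr=0xdb blk=13 s=1: L1-HIT | VC [21, 22, 9]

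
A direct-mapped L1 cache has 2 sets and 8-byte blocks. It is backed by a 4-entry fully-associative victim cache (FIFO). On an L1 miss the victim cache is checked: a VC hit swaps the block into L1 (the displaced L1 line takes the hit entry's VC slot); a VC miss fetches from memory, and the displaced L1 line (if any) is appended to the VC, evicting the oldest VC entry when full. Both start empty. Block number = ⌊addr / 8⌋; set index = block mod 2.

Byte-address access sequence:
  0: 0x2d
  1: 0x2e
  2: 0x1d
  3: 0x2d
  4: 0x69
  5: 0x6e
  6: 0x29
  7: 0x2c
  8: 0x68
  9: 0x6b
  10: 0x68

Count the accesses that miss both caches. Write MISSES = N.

MISSES = 3

#0 0x2d→b5/s1 MISS; vc=[]
#1 0x2e→b5/s1 L1-HIT; vc=[]
#2 0x1d→b3/s1 MISS; vc=[5]
#3 0x2d→b5/s1 VC-HIT; vc=[3]
#4 0x69→b13/s1 MISS; vc=[3,5]
#5 0x6e→b13/s1 L1-HIT; vc=[3,5]
#6 0x29→b5/s1 VC-HIT; vc=[3,13]
#7 0x2c→b5/s1 L1-HIT; vc=[3,13]
#8 0x68→b13/s1 VC-HIT; vc=[3,5]
#9 0x6b→b13/s1 L1-HIT; vc=[3,5]
#10 0x68→b13/s1 L1-HIT; vc=[3,5]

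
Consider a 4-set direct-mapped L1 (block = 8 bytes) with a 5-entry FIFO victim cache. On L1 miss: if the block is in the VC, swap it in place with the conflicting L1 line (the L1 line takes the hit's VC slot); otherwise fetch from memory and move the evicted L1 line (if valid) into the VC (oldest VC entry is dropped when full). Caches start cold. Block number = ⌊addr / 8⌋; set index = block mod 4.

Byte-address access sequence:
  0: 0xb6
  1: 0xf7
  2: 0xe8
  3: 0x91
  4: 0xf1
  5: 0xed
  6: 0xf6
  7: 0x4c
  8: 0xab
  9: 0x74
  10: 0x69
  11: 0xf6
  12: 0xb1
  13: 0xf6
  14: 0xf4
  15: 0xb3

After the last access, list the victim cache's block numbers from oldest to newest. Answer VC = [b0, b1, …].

VC = [29, 9, 14, 21, 30]

#0 0xb6→b22/s2 MISS; vc=[]
#1 0xf7→b30/s2 MISS; vc=[22]
#2 0xe8→b29/s1 MISS; vc=[22]
#3 0x91→b18/s2 MISS; vc=[22,30]
#4 0xf1→b30/s2 VC-HIT; vc=[22,18]
#5 0xed→b29/s1 L1-HIT; vc=[22,18]
#6 0xf6→b30/s2 L1-HIT; vc=[22,18]
#7 0x4c→b9/s1 MISS; vc=[22,18,29]
#8 0xab→b21/s1 MISS; vc=[22,18,29,9]
#9 0x74→b14/s2 MISS; vc=[22,18,29,9,30]
#10 0x69→b13/s1 MISS; vc=[18,29,9,30,21]
#11 0xf6→b30/s2 VC-HIT; vc=[18,29,9,14,21]
#12 0xb1→b22/s2 MISS; vc=[29,9,14,21,30]
#13 0xf6→b30/s2 VC-HIT; vc=[29,9,14,21,22]
#14 0xf4→b30/s2 L1-HIT; vc=[29,9,14,21,22]
#15 0xb3→b22/s2 VC-HIT; vc=[29,9,14,21,30]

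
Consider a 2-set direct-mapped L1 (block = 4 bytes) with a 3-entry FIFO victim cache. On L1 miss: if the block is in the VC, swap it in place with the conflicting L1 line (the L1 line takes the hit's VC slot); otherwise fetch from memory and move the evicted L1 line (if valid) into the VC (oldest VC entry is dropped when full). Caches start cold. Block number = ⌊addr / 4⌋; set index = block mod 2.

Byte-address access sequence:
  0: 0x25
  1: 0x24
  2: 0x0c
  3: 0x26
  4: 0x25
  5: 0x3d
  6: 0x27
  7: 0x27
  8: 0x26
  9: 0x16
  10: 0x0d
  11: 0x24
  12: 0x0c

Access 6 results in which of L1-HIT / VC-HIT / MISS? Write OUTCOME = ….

  [0] addr=0x25 blk=9 s=1: MISS | VC []
  [1] addr=0x24 blk=9 s=1: L1-HIT | VC []
  [2] addr=0xc blk=3 s=1: MISS | VC [9]
  [3] addr=0x26 blk=9 s=1: VC-HIT | VC [3]
  [4] addr=0x25 blk=9 s=1: L1-HIT | VC [3]
  [5] addr=0x3d blk=15 s=1: MISS | VC [3, 9]
  [6] addr=0x27 blk=9 s=1: VC-HIT | VC [3, 15]
  [7] addr=0x27 blk=9 s=1: L1-HIT | VC [3, 15]
  [8] addr=0x26 blk=9 s=1: L1-HIT | VC [3, 15]
  [9] addr=0x16 blk=5 s=1: MISS | VC [3, 15, 9]
  [10] addr=0xd blk=3 s=1: VC-HIT | VC [5, 15, 9]
  [11] addr=0x24 blk=9 s=1: VC-HIT | VC [5, 15, 3]
  [12] addr=0xc blk=3 s=1: VC-HIT | VC [5, 15, 9]

OUTCOME = VC-HIT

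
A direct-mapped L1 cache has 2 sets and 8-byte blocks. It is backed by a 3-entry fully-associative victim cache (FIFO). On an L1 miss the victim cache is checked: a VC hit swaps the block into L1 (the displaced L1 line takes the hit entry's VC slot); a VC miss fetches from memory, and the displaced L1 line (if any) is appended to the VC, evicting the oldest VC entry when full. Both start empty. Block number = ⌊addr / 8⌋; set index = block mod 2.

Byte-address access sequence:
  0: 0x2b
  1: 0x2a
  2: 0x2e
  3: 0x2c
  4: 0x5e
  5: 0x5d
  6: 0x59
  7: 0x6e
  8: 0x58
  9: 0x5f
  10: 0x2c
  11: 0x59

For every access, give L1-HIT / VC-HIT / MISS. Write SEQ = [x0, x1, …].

0: 0x2b (blk 5, set 1) → MISS  vc=[]
1: 0x2a (blk 5, set 1) → L1-HIT  vc=[]
2: 0x2e (blk 5, set 1) → L1-HIT  vc=[]
3: 0x2c (blk 5, set 1) → L1-HIT  vc=[]
4: 0x5e (blk 11, set 1) → MISS  vc=[5]
5: 0x5d (blk 11, set 1) → L1-HIT  vc=[5]
6: 0x59 (blk 11, set 1) → L1-HIT  vc=[5]
7: 0x6e (blk 13, set 1) → MISS  vc=[5, 11]
8: 0x58 (blk 11, set 1) → VC-HIT  vc=[5, 13]
9: 0x5f (blk 11, set 1) → L1-HIT  vc=[5, 13]
10: 0x2c (blk 5, set 1) → VC-HIT  vc=[11, 13]
11: 0x59 (blk 11, set 1) → VC-HIT  vc=[5, 13]

SEQ = [MISS, L1-HIT, L1-HIT, L1-HIT, MISS, L1-HIT, L1-HIT, MISS, VC-HIT, L1-HIT, VC-HIT, VC-HIT]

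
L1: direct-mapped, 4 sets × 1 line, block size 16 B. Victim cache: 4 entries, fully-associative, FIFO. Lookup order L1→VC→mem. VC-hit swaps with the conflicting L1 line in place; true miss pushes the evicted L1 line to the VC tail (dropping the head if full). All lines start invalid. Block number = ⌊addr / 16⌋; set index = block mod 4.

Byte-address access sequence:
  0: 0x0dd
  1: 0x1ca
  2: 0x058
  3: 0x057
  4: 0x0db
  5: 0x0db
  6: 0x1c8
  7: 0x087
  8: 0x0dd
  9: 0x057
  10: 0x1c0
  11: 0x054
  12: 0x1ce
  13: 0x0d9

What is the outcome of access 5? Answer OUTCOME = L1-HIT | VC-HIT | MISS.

0: 0xdd (blk 13, set 1) → MISS  vc=[]
1: 0x1ca (blk 28, set 0) → MISS  vc=[]
2: 0x58 (blk 5, set 1) → MISS  vc=[13]
3: 0x57 (blk 5, set 1) → L1-HIT  vc=[13]
4: 0xdb (blk 13, set 1) → VC-HIT  vc=[5]
5: 0xdb (blk 13, set 1) → L1-HIT  vc=[5]
6: 0x1c8 (blk 28, set 0) → L1-HIT  vc=[5]
7: 0x87 (blk 8, set 0) → MISS  vc=[5, 28]
8: 0xdd (blk 13, set 1) → L1-HIT  vc=[5, 28]
9: 0x57 (blk 5, set 1) → VC-HIT  vc=[13, 28]
10: 0x1c0 (blk 28, set 0) → VC-HIT  vc=[13, 8]
11: 0x54 (blk 5, set 1) → L1-HIT  vc=[13, 8]
12: 0x1ce (blk 28, set 0) → L1-HIT  vc=[13, 8]
13: 0xd9 (blk 13, set 1) → VC-HIT  vc=[5, 8]

OUTCOME = L1-HIT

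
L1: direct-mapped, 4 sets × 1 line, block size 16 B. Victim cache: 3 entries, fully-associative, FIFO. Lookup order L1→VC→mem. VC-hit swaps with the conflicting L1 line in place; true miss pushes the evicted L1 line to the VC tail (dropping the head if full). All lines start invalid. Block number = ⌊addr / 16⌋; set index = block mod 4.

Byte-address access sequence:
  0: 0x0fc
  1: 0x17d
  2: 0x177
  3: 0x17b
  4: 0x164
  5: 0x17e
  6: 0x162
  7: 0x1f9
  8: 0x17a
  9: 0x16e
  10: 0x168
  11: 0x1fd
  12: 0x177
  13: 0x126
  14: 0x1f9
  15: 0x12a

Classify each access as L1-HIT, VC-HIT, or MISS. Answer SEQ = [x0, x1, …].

0: 0xfc (blk 15, set 3) → MISS  vc=[]
1: 0x17d (blk 23, set 3) → MISS  vc=[15]
2: 0x177 (blk 23, set 3) → L1-HIT  vc=[15]
3: 0x17b (blk 23, set 3) → L1-HIT  vc=[15]
4: 0x164 (blk 22, set 2) → MISS  vc=[15]
5: 0x17e (blk 23, set 3) → L1-HIT  vc=[15]
6: 0x162 (blk 22, set 2) → L1-HIT  vc=[15]
7: 0x1f9 (blk 31, set 3) → MISS  vc=[15, 23]
8: 0x17a (blk 23, set 3) → VC-HIT  vc=[15, 31]
9: 0x16e (blk 22, set 2) → L1-HIT  vc=[15, 31]
10: 0x168 (blk 22, set 2) → L1-HIT  vc=[15, 31]
11: 0x1fd (blk 31, set 3) → VC-HIT  vc=[15, 23]
12: 0x177 (blk 23, set 3) → VC-HIT  vc=[15, 31]
13: 0x126 (blk 18, set 2) → MISS  vc=[15, 31, 22]
14: 0x1f9 (blk 31, set 3) → VC-HIT  vc=[15, 23, 22]
15: 0x12a (blk 18, set 2) → L1-HIT  vc=[15, 23, 22]

SEQ = [MISS, MISS, L1-HIT, L1-HIT, MISS, L1-HIT, L1-HIT, MISS, VC-HIT, L1-HIT, L1-HIT, VC-HIT, VC-HIT, MISS, VC-HIT, L1-HIT]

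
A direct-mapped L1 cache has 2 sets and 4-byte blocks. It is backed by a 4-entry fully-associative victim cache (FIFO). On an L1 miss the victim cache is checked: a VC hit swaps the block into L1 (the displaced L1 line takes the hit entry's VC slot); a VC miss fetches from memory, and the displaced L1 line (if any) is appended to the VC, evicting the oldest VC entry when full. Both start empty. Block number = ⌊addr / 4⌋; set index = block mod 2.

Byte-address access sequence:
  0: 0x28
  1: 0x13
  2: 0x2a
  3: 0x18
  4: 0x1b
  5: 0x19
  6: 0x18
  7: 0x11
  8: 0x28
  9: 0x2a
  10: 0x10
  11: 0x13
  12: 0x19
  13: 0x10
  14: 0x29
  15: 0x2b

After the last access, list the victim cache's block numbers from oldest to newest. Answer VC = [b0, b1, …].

#0 0x28→b10/s0 MISS; vc=[]
#1 0x13→b4/s0 MISS; vc=[10]
#2 0x2a→b10/s0 VC-HIT; vc=[4]
#3 0x18→b6/s0 MISS; vc=[4,10]
#4 0x1b→b6/s0 L1-HIT; vc=[4,10]
#5 0x19→b6/s0 L1-HIT; vc=[4,10]
#6 0x18→b6/s0 L1-HIT; vc=[4,10]
#7 0x11→b4/s0 VC-HIT; vc=[6,10]
#8 0x28→b10/s0 VC-HIT; vc=[6,4]
#9 0x2a→b10/s0 L1-HIT; vc=[6,4]
#10 0x10→b4/s0 VC-HIT; vc=[6,10]
#11 0x13→b4/s0 L1-HIT; vc=[6,10]
#12 0x19→b6/s0 VC-HIT; vc=[4,10]
#13 0x10→b4/s0 VC-HIT; vc=[6,10]
#14 0x29→b10/s0 VC-HIT; vc=[6,4]
#15 0x2b→b10/s0 L1-HIT; vc=[6,4]

VC = [6, 4]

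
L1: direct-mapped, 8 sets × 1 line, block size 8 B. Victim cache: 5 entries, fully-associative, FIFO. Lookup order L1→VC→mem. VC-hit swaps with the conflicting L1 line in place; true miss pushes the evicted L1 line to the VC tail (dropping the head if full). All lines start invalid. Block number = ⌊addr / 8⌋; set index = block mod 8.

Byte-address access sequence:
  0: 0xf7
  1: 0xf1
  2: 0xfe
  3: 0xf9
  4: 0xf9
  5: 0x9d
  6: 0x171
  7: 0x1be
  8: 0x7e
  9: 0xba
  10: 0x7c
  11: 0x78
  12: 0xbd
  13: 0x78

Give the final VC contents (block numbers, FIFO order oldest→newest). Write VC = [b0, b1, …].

VC = [30, 31, 55, 23]

  [0] addr=0xf7 blk=30 s=6: MISS | VC []
  [1] addr=0xf1 blk=30 s=6: L1-HIT | VC []
  [2] addr=0xfe blk=31 s=7: MISS | VC []
  [3] addr=0xf9 blk=31 s=7: L1-HIT | VC []
  [4] addr=0xf9 blk=31 s=7: L1-HIT | VC []
  [5] addr=0x9d blk=19 s=3: MISS | VC []
  [6] addr=0x171 blk=46 s=6: MISS | VC [30]
  [7] addr=0x1be blk=55 s=7: MISS | VC [30, 31]
  [8] addr=0x7e blk=15 s=7: MISS | VC [30, 31, 55]
  [9] addr=0xba blk=23 s=7: MISS | VC [30, 31, 55, 15]
  [10] addr=0x7c blk=15 s=7: VC-HIT | VC [30, 31, 55, 23]
  [11] addr=0x78 blk=15 s=7: L1-HIT | VC [30, 31, 55, 23]
  [12] addr=0xbd blk=23 s=7: VC-HIT | VC [30, 31, 55, 15]
  [13] addr=0x78 blk=15 s=7: VC-HIT | VC [30, 31, 55, 23]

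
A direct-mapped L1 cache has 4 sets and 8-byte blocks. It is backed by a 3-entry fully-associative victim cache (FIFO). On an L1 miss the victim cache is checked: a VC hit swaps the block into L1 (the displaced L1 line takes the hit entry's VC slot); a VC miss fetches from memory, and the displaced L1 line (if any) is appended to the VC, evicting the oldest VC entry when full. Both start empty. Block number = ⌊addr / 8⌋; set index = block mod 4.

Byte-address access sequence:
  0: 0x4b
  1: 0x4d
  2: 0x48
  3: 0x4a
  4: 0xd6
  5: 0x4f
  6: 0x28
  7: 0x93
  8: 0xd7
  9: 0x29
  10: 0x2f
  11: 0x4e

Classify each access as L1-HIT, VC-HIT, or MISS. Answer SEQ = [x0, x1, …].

#0 0x4b→b9/s1 MISS; vc=[]
#1 0x4d→b9/s1 L1-HIT; vc=[]
#2 0x48→b9/s1 L1-HIT; vc=[]
#3 0x4a→b9/s1 L1-HIT; vc=[]
#4 0xd6→b26/s2 MISS; vc=[]
#5 0x4f→b9/s1 L1-HIT; vc=[]
#6 0x28→b5/s1 MISS; vc=[9]
#7 0x93→b18/s2 MISS; vc=[9,26]
#8 0xd7→b26/s2 VC-HIT; vc=[9,18]
#9 0x29→b5/s1 L1-HIT; vc=[9,18]
#10 0x2f→b5/s1 L1-HIT; vc=[9,18]
#11 0x4e→b9/s1 VC-HIT; vc=[5,18]

SEQ = [MISS, L1-HIT, L1-HIT, L1-HIT, MISS, L1-HIT, MISS, MISS, VC-HIT, L1-HIT, L1-HIT, VC-HIT]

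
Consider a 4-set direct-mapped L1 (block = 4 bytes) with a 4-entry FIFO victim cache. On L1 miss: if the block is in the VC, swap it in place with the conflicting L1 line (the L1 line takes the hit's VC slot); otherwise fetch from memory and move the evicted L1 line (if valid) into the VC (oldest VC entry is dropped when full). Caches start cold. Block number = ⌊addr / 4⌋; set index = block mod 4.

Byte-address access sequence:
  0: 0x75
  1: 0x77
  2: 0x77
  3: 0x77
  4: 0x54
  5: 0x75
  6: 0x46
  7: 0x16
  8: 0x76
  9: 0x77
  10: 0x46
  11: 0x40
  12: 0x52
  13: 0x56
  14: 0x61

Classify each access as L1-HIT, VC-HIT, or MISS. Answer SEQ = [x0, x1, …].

  [0] addr=0x75 blk=29 s=1: MISS | VC []
  [1] addr=0x77 blk=29 s=1: L1-HIT | VC []
  [2] addr=0x77 blk=29 s=1: L1-HIT | VC []
  [3] addr=0x77 blk=29 s=1: L1-HIT | VC []
  [4] addr=0x54 blk=21 s=1: MISS | VC [29]
  [5] addr=0x75 blk=29 s=1: VC-HIT | VC [21]
  [6] addr=0x46 blk=17 s=1: MISS | VC [21, 29]
  [7] addr=0x16 blk=5 s=1: MISS | VC [21, 29, 17]
  [8] addr=0x76 blk=29 s=1: VC-HIT | VC [21, 5, 17]
  [9] addr=0x77 blk=29 s=1: L1-HIT | VC [21, 5, 17]
  [10] addr=0x46 blk=17 s=1: VC-HIT | VC [21, 5, 29]
  [11] addr=0x40 blk=16 s=0: MISS | VC [21, 5, 29]
  [12] addr=0x52 blk=20 s=0: MISS | VC [21, 5, 29, 16]
  [13] addr=0x56 blk=21 s=1: VC-HIT | VC [17, 5, 29, 16]
  [14] addr=0x61 blk=24 s=0: MISS | VC [5, 29, 16, 20]

SEQ = [MISS, L1-HIT, L1-HIT, L1-HIT, MISS, VC-HIT, MISS, MISS, VC-HIT, L1-HIT, VC-HIT, MISS, MISS, VC-HIT, MISS]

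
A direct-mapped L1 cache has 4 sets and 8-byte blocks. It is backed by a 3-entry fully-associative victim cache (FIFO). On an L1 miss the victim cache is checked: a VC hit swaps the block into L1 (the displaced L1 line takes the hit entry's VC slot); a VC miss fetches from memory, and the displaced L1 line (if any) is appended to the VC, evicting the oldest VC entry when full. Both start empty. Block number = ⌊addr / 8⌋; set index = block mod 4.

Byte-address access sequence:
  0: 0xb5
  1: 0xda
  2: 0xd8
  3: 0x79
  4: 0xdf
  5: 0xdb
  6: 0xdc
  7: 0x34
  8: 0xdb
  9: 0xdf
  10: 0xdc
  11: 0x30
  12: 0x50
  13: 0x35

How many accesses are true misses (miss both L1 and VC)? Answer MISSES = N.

MISSES = 5

  [0] addr=0xb5 blk=22 s=2: MISS | VC []
  [1] addr=0xda blk=27 s=3: MISS | VC []
  [2] addr=0xd8 blk=27 s=3: L1-HIT | VC []
  [3] addr=0x79 blk=15 s=3: MISS | VC [27]
  [4] addr=0xdf blk=27 s=3: VC-HIT | VC [15]
  [5] addr=0xdb blk=27 s=3: L1-HIT | VC [15]
  [6] addr=0xdc blk=27 s=3: L1-HIT | VC [15]
  [7] addr=0x34 blk=6 s=2: MISS | VC [15, 22]
  [8] addr=0xdb blk=27 s=3: L1-HIT | VC [15, 22]
  [9] addr=0xdf blk=27 s=3: L1-HIT | VC [15, 22]
  [10] addr=0xdc blk=27 s=3: L1-HIT | VC [15, 22]
  [11] addr=0x30 blk=6 s=2: L1-HIT | VC [15, 22]
  [12] addr=0x50 blk=10 s=2: MISS | VC [15, 22, 6]
  [13] addr=0x35 blk=6 s=2: VC-HIT | VC [15, 22, 10]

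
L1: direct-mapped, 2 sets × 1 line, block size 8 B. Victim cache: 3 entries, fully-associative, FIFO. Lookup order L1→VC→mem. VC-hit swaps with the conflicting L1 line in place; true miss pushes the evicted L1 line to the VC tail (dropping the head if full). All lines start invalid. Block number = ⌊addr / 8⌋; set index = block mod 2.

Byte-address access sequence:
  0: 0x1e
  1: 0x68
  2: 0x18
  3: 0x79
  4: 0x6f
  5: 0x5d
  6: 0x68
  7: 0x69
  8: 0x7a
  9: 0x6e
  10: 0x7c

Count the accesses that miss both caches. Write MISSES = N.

MISSES = 4

0: 0x1e (blk 3, set 1) → MISS  vc=[]
1: 0x68 (blk 13, set 1) → MISS  vc=[3]
2: 0x18 (blk 3, set 1) → VC-HIT  vc=[13]
3: 0x79 (blk 15, set 1) → MISS  vc=[13, 3]
4: 0x6f (blk 13, set 1) → VC-HIT  vc=[15, 3]
5: 0x5d (blk 11, set 1) → MISS  vc=[15, 3, 13]
6: 0x68 (blk 13, set 1) → VC-HIT  vc=[15, 3, 11]
7: 0x69 (blk 13, set 1) → L1-HIT  vc=[15, 3, 11]
8: 0x7a (blk 15, set 1) → VC-HIT  vc=[13, 3, 11]
9: 0x6e (blk 13, set 1) → VC-HIT  vc=[15, 3, 11]
10: 0x7c (blk 15, set 1) → VC-HIT  vc=[13, 3, 11]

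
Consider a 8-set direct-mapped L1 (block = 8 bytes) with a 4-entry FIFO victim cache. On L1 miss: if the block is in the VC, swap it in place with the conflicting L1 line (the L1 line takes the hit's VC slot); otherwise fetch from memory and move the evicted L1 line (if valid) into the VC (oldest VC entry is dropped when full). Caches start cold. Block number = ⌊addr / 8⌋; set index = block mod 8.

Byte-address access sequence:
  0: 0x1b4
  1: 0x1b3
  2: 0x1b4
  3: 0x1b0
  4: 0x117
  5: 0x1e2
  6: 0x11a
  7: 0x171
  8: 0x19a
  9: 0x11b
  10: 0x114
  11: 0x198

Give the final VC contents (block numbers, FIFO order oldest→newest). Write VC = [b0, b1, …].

  [0] addr=0x1b4 blk=54 s=6: MISS | VC []
  [1] addr=0x1b3 blk=54 s=6: L1-HIT | VC []
  [2] addr=0x1b4 blk=54 s=6: L1-HIT | VC []
  [3] addr=0x1b0 blk=54 s=6: L1-HIT | VC []
  [4] addr=0x117 blk=34 s=2: MISS | VC []
  [5] addr=0x1e2 blk=60 s=4: MISS | VC []
  [6] addr=0x11a blk=35 s=3: MISS | VC []
  [7] addr=0x171 blk=46 s=6: MISS | VC [54]
  [8] addr=0x19a blk=51 s=3: MISS | VC [54, 35]
  [9] addr=0x11b blk=35 s=3: VC-HIT | VC [54, 51]
  [10] addr=0x114 blk=34 s=2: L1-HIT | VC [54, 51]
  [11] addr=0x198 blk=51 s=3: VC-HIT | VC [54, 35]

VC = [54, 35]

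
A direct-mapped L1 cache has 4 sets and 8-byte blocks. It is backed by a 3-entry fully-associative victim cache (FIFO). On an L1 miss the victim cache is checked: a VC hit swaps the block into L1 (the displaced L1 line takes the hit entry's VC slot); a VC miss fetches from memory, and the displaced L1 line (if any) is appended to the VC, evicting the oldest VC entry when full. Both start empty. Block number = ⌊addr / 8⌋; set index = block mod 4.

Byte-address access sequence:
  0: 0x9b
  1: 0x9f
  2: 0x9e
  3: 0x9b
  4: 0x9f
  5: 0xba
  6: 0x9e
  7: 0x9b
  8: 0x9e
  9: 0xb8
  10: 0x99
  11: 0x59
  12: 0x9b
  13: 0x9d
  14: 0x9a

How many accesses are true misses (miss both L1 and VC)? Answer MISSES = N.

  [0] addr=0x9b blk=19 s=3: MISS | VC []
  [1] addr=0x9f blk=19 s=3: L1-HIT | VC []
  [2] addr=0x9e blk=19 s=3: L1-HIT | VC []
  [3] addr=0x9b blk=19 s=3: L1-HIT | VC []
  [4] addr=0x9f blk=19 s=3: L1-HIT | VC []
  [5] addr=0xba blk=23 s=3: MISS | VC [19]
  [6] addr=0x9e blk=19 s=3: VC-HIT | VC [23]
  [7] addr=0x9b blk=19 s=3: L1-HIT | VC [23]
  [8] addr=0x9e blk=19 s=3: L1-HIT | VC [23]
  [9] addr=0xb8 blk=23 s=3: VC-HIT | VC [19]
  [10] addr=0x99 blk=19 s=3: VC-HIT | VC [23]
  [11] addr=0x59 blk=11 s=3: MISS | VC [23, 19]
  [12] addr=0x9b blk=19 s=3: VC-HIT | VC [23, 11]
  [13] addr=0x9d blk=19 s=3: L1-HIT | VC [23, 11]
  [14] addr=0x9a blk=19 s=3: L1-HIT | VC [23, 11]

MISSES = 3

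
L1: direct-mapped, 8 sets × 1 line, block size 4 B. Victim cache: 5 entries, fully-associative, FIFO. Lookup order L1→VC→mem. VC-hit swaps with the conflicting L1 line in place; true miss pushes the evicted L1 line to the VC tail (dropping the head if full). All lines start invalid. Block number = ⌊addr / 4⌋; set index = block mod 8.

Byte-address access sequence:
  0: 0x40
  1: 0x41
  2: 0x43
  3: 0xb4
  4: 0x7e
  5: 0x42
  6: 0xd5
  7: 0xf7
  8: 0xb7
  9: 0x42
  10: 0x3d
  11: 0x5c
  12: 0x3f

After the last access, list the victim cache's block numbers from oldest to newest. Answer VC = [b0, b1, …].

  [0] addr=0x40 blk=16 s=0: MISS | VC []
  [1] addr=0x41 blk=16 s=0: L1-HIT | VC []
  [2] addr=0x43 blk=16 s=0: L1-HIT | VC []
  [3] addr=0xb4 blk=45 s=5: MISS | VC []
  [4] addr=0x7e blk=31 s=7: MISS | VC []
  [5] addr=0x42 blk=16 s=0: L1-HIT | VC []
  [6] addr=0xd5 blk=53 s=5: MISS | VC [45]
  [7] addr=0xf7 blk=61 s=5: MISS | VC [45, 53]
  [8] addr=0xb7 blk=45 s=5: VC-HIT | VC [61, 53]
  [9] addr=0x42 blk=16 s=0: L1-HIT | VC [61, 53]
  [10] addr=0x3d blk=15 s=7: MISS | VC [61, 53, 31]
  [11] addr=0x5c blk=23 s=7: MISS | VC [61, 53, 31, 15]
  [12] addr=0x3f blk=15 s=7: VC-HIT | VC [61, 53, 31, 23]

VC = [61, 53, 31, 23]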